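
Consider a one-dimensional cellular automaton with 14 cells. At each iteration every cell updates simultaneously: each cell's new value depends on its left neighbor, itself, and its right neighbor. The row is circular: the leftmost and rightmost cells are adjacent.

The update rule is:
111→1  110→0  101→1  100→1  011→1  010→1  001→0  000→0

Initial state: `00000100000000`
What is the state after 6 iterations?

00000101110100

iteration 1: 00000110000000
iteration 2: 00000101000000
iteration 3: 00000111100000
iteration 4: 00000111010000
iteration 5: 00000110111000
iteration 6: 00000101110100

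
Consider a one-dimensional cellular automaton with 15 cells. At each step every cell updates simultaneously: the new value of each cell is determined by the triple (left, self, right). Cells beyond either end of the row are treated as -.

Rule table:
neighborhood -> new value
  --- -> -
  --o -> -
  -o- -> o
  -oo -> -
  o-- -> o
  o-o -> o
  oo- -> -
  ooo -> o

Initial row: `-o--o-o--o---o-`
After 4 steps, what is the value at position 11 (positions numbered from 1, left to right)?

step 1: -oo-oooo-oo--oo
step 2: ---o-oo-o--o---
step 3: ---oo--ooo-oo--
step 4: -----o--o-o--o-
position 11 holds o

o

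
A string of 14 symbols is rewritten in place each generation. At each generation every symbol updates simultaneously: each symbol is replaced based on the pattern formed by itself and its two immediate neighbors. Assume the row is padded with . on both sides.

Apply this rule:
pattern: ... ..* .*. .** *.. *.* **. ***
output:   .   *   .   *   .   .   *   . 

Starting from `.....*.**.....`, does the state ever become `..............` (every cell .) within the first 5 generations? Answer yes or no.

....*..**.....
...*..***.....
..*..**.*.....
.*..***.......
*..**.*.......
generation 5 is *..**.*......., still not uniform .

no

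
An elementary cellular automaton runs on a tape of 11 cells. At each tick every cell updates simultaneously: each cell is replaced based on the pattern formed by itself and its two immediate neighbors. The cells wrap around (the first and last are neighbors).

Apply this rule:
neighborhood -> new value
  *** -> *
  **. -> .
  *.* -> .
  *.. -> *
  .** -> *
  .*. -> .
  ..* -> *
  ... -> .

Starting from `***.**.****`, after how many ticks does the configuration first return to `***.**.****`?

**..*..****
*.**.******
..*..******
**.*******.
*..******..
.*******.**
.******..*.
******.**.*
*****..*..*
****.**.***
***..*..***
**.**.*****
*..*..*****
.**.*******
.*..******.
*.*******.*
..******..*
*******.**.
******..*..
*****.**.**
****..*..**
***.**.****

22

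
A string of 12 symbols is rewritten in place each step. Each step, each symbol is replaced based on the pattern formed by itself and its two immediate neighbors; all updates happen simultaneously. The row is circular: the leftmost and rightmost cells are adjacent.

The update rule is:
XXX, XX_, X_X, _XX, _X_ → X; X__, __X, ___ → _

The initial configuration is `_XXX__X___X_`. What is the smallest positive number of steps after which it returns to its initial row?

step 1: _XXX__X___X_

1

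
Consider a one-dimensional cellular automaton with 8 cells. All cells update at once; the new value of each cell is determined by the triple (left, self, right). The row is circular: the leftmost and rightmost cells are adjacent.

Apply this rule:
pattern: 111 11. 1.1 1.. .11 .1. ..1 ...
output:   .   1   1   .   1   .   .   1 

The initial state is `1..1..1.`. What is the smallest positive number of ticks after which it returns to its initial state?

4

.......1
.11111..
.1...1.1
1..1..1.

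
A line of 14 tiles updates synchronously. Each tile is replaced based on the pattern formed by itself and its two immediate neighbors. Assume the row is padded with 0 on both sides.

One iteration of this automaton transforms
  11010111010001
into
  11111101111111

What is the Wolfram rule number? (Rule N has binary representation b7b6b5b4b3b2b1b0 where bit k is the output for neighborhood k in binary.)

position 6: 111 → 0  (bit 7 = 0)
position 1: 110 → 1  (bit 6 = 1)
position 2: 101 → 1  (bit 5 = 1)
position 10: 100 → 1  (bit 4 = 1)
position 0: 011 → 1  (bit 3 = 1)
position 3: 010 → 1  (bit 2 = 1)
position 12: 001 → 1  (bit 1 = 1)
position 11: 000 → 1  (bit 0 = 1)
bits b7..b0 = 01111111 = 127

127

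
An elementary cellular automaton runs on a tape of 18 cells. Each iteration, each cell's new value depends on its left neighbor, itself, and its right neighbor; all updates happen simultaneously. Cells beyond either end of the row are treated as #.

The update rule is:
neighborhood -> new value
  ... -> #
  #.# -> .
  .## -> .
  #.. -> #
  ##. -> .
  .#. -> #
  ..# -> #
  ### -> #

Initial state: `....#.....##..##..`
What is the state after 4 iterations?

iteration 1: ##########..##..##
iteration 2: #########.##..##.#
iteration 3: ########....##....
iteration 4: #######.####..####

#######.####..####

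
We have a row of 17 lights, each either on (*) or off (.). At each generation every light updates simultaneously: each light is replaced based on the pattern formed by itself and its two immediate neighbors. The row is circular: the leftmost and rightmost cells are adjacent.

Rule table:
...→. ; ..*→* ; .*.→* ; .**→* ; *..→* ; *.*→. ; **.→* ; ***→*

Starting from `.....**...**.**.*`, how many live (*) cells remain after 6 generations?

*...****.***.**.*
**.*****.***.**.*
**.*****.***.**.*  (fixed point — unchanged through generation 6)
count of *: 13

13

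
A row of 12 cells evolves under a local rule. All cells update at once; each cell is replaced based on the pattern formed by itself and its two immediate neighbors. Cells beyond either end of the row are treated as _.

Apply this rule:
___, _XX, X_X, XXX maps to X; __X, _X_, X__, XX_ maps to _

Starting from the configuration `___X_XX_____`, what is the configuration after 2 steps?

X___X___XXX_

step 1: XX__XX__XXXX
step 2: X___X___XXX_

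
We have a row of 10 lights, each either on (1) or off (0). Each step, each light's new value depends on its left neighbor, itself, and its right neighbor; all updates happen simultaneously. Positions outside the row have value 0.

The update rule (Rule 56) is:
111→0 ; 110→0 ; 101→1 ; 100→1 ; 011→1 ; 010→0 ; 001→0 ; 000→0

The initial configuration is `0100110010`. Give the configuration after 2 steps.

step 1: 0010101001
step 2: 0001010100

0001010100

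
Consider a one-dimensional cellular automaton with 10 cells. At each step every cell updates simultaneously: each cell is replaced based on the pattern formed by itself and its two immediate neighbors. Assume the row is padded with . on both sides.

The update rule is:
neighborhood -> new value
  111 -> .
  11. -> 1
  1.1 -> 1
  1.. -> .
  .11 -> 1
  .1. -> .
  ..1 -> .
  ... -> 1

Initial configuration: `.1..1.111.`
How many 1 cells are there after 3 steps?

6

.....11.1.
1111.111..
1..111.1.1
count of 1: 6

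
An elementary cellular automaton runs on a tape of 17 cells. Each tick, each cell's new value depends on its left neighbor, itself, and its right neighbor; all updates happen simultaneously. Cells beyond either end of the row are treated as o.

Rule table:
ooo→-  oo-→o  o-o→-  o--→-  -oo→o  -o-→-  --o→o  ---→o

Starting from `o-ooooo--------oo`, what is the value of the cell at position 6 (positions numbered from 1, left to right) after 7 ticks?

o

o-o---o-oooooooo-
o---oo--o------o-
o-oooo-o--ooooo--
o-o--o---oo---o-o
o---o--oooo-oo--o
o-oo--oo--o-oo-oo
o-oo-ooo-o--oo-o-
position 6 holds o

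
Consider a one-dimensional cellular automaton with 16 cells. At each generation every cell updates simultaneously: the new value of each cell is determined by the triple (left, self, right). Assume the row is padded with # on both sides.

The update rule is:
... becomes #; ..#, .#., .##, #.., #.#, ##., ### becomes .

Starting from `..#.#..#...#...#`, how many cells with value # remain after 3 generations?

3

.........#...#..
.#######...#....
.........#...##.
count of #: 3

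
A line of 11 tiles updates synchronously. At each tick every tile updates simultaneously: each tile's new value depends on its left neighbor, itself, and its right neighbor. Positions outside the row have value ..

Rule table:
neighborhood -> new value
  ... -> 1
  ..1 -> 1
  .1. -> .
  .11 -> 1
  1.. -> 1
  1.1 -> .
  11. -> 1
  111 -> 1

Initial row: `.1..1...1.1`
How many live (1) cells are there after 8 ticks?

10

1.11.111...
..11.111111
1111.111111
1111.111111  (fixed point — unchanged through tick 8)
count of 1: 10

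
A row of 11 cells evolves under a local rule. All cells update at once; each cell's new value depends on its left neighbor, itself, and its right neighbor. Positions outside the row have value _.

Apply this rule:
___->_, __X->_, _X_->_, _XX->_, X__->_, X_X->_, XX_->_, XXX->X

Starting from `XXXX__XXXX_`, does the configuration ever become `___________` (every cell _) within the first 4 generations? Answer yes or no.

generation 1: _XX____XX__
generation 2: ___________
all cells are _ at generation 2

yes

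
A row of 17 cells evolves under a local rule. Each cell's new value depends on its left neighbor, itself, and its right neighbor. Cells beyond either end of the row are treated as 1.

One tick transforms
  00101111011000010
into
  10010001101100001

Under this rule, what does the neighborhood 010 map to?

At position 2 the neighborhood is 010; the next row has 0 there.

0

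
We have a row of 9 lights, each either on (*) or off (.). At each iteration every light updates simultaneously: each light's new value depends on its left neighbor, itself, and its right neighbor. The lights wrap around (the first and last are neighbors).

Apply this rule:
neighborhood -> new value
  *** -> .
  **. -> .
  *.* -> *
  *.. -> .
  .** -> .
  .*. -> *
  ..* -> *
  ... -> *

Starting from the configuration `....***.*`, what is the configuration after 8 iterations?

iteration 1: .***...**
iteration 2: *....**..
iteration 3: *.***...*
iteration 4: .*....**.
iteration 5: **.***...
iteration 6: ..*....**
iteration 7: .**.***..
iteration 8: *..*....*

*..*....*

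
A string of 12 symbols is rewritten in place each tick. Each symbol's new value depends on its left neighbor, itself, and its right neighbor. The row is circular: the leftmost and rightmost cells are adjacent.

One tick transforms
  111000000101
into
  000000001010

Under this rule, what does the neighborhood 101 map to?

At position 10 the neighborhood is 101; the next row has 1 there.

1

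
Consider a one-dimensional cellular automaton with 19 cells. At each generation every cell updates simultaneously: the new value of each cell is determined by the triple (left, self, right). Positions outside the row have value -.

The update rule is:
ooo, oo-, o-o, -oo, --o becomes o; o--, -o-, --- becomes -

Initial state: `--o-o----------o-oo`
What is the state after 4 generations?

o----------o-oooooo

generation 1: -o-o----------o-ooo
generation 2: o-o----------o-oooo
generation 3: -o----------o-ooooo
generation 4: o----------o-oooooo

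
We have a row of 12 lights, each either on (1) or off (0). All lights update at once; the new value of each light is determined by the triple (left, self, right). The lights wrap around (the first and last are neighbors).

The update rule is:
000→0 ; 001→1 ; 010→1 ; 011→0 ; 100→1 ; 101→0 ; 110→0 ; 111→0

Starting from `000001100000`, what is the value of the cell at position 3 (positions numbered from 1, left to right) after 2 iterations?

0

iteration 1: 000010010000
iteration 2: 000111111000
position 3 holds 0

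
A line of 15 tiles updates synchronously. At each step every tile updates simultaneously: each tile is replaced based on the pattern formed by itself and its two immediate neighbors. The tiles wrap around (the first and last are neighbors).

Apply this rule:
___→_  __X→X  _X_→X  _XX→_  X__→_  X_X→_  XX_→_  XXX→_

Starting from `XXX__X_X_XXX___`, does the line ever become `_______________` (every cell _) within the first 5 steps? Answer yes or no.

____XX_X______X
___X___X_____XX
__XX__XX____X__
_X___X_____XX__
XX__XX____X____
step 5 is XX__XX____X____, still not uniform _

no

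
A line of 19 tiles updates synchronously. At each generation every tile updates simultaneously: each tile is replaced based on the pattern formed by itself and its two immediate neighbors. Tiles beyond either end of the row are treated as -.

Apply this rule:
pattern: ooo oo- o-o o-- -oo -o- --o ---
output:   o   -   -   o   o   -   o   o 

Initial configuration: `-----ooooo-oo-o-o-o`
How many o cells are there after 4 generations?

16

ooooooooo--o-------
oooooooo-oo-ooooooo
ooooooo--o--oooooo-
oooooo-oo-ooooooo-o
count of o: 16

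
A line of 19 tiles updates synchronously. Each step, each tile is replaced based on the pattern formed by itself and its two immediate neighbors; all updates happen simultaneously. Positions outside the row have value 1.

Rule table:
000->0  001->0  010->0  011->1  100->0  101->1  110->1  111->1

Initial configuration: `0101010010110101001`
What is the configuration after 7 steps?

1010100001111010001
1101000001111100001
1110000001111100001
1110000001111100001  (fixed point — unchanged through step 7)

1110000001111100001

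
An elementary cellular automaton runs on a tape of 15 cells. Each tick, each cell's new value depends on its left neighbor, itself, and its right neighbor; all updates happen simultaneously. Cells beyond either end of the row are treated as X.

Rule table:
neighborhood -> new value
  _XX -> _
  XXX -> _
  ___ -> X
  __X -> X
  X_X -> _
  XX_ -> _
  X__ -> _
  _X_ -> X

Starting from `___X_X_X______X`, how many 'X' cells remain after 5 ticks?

13

tick 1: _XXX_X_X_XXXXX_
tick 2: _____X_X_______
tick 3: _XXXXX_X_XXXXXX
tick 4: _______X_______
tick 5: _XXXXXXX_XXXXXX
count of X: 13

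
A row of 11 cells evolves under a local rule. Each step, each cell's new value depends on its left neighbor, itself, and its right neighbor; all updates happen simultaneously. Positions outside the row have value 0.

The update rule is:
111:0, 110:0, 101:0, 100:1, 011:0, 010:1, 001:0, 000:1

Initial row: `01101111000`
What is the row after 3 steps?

step 1: 00000000111
step 2: 11111110000
step 3: 00000001111

00000001111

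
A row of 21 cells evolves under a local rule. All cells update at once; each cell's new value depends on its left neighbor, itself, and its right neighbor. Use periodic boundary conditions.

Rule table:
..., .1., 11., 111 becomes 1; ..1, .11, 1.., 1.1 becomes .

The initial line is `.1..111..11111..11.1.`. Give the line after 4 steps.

.1.1..1.1.1..1.1.1.1.

step 1: .1...11...1111...1.1.
step 2: .1.1..1.1..111.1.1.1.
step 3: .1.1..1.1...11.1.1.1.
step 4: .1.1..1.1.1..1.1.1.1.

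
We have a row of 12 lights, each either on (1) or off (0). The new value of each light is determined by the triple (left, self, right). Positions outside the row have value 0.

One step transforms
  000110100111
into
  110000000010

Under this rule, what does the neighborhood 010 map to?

At position 6 the neighborhood is 010; the next row has 0 there.

0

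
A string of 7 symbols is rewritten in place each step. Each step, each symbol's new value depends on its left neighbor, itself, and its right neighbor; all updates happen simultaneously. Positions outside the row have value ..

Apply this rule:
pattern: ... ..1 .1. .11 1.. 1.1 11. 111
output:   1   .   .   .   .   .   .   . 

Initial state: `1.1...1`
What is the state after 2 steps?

....1..
111...1

111...1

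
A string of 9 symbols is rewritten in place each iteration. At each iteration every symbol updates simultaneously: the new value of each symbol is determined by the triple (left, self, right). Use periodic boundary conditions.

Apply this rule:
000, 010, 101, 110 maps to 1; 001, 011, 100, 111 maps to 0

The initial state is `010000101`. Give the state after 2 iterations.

110110111
011011000

011011000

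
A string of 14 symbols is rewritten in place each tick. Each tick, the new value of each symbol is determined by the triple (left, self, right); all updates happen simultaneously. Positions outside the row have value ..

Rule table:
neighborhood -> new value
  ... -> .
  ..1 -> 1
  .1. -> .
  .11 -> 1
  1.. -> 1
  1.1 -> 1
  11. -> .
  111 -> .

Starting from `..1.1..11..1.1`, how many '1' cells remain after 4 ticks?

8

tick 1: .1.1.111.11.1.
tick 2: 1.1.11..11.1.1
tick 3: .1.11.111.1.1.
tick 4: 1.11.11..1.1.1
count of 1: 8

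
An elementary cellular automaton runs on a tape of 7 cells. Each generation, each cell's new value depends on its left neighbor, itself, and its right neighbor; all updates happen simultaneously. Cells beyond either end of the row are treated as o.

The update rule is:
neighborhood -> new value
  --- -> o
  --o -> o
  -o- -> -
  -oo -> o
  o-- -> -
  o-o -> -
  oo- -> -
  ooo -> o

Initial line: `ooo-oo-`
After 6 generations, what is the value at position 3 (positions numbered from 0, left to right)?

o

generation 1: oo--o--
generation 2: o--o--o
generation 3: --o--oo
generation 4: -o--ooo
generation 5: ---oooo
generation 6: -oooooo
position 3 holds o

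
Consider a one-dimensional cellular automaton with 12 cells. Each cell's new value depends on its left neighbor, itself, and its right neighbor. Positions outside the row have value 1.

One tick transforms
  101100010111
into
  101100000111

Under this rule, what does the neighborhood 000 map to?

0

At position 5 the neighborhood is 000; the next row has 0 there.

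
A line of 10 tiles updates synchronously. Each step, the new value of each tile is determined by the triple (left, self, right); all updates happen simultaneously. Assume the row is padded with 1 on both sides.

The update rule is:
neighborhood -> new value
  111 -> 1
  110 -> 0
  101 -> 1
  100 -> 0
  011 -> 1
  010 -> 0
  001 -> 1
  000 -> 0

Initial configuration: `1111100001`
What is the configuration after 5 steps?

0000111111

1111000011
1110000111
1100001111
1000011111
0000111111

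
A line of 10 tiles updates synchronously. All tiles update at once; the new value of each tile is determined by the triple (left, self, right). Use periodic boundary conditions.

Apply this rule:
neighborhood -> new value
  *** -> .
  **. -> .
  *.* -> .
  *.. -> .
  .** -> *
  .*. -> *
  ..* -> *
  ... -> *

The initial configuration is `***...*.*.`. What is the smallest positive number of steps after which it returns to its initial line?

10

step 1: *...***.*.
step 2: *.***...*.
step 3: *.*...***.
step 4: *.*.***...
step 5: *.*.*...**
step 6: ..*.*.***.
step 7: ***.*.*...
step 8: *...*.*.**
step 9: ..***.*.*.
step 10: ***...*.*.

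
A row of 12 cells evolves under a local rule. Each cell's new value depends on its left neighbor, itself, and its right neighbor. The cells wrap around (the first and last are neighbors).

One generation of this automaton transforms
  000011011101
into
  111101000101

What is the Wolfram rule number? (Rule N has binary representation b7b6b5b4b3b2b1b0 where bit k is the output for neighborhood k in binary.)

87

position 8: 111 → 0  (bit 7 = 0)
position 5: 110 → 1  (bit 6 = 1)
position 6: 101 → 0  (bit 5 = 0)
position 0: 100 → 1  (bit 4 = 1)
position 4: 011 → 0  (bit 3 = 0)
position 11: 010 → 1  (bit 2 = 1)
position 3: 001 → 1  (bit 1 = 1)
position 1: 000 → 1  (bit 0 = 1)
bits b7..b0 = 01010111 = 87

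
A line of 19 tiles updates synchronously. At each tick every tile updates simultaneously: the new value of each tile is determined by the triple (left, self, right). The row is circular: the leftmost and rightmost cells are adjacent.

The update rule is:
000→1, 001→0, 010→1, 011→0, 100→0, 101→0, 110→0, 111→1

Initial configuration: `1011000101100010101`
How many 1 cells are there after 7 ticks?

0000010100001010100
1111010101101010101
1110010100001010100
0100010101101010100
0101010100001010101
0101010101101010101
0101010100001010101
count of 1: 8

8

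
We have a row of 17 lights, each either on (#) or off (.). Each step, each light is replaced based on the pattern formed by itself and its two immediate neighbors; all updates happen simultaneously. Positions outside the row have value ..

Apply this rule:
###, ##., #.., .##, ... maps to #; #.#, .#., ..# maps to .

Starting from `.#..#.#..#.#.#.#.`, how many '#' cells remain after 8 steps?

..#....#........#
#..###..#######..
.#.####.#########
...####.#########
##.####.#########
##.####.#########  (fixed point — unchanged through step 8)
count of #: 15

15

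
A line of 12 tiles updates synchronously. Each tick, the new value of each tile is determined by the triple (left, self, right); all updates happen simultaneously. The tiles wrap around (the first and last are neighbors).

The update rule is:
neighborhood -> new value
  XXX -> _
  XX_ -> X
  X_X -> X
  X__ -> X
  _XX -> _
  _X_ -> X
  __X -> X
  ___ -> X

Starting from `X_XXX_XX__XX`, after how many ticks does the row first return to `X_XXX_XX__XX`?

XX__XX_XXX__
_XXX_XX__XXX
X__XX_XXX__X
XXX_XX__XXX_
__XX_XXX__XX
XX_XX__XXX_X
_XX_XXX__XX_
X_XX__XXX_XX
XX_XXX__XX__
_XX__XXX_XXX
X_XXX__XX__X
XX__XXX_XXX_
_XXX__XX__XX
X__XXX_XXX_X
XXX__XX__XX_
__XXX_XXX_XX
XX__XX__XX_X
_XXX_XXX_XX_
X__XX__XX_XX
XXX_XXX_XX__
__XX__XX_XXX
XX_XXX_XX__X
_XX__XX_XXX_
X_XXX_XX__XX

24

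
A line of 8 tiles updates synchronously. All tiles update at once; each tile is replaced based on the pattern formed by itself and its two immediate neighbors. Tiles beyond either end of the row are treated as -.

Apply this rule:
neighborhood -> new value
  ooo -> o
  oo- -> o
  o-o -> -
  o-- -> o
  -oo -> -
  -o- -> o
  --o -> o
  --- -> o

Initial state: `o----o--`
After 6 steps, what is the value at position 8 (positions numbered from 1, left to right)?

o

step 1: oooooooo
step 2: -ooooooo
step 3: o-oooooo
step 4: o--ooooo
step 5: ooo-oooo
step 6: -oo--ooo
position 8 holds o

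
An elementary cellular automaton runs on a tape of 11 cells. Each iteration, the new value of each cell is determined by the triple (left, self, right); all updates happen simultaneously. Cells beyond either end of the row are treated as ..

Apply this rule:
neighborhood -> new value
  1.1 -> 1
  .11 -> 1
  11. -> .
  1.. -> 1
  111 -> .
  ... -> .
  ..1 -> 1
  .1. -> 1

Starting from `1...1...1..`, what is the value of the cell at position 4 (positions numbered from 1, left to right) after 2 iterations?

1

iteration 1: 11.111.111.
iteration 2: 1.11..11..1
position 4 holds 1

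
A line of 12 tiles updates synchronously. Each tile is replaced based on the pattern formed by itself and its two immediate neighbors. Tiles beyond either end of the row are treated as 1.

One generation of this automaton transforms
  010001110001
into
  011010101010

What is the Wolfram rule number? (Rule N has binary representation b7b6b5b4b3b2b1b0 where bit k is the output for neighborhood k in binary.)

position 6: 111 → 1  (bit 7 = 1)
position 7: 110 → 0  (bit 6 = 0)
position 0: 101 → 0  (bit 5 = 0)
position 2: 100 → 1  (bit 4 = 1)
position 5: 011 → 0  (bit 3 = 0)
position 1: 010 → 1  (bit 2 = 1)
position 4: 001 → 1  (bit 1 = 1)
position 3: 000 → 0  (bit 0 = 0)
bits b7..b0 = 10010110 = 150

150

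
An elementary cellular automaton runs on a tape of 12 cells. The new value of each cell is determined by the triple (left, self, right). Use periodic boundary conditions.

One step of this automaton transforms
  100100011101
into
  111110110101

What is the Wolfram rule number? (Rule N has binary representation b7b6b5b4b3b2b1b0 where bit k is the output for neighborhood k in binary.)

94

position 8: 111 → 0  (bit 7 = 0)
position 0: 110 → 1  (bit 6 = 1)
position 10: 101 → 0  (bit 5 = 0)
position 1: 100 → 1  (bit 4 = 1)
position 7: 011 → 1  (bit 3 = 1)
position 3: 010 → 1  (bit 2 = 1)
position 2: 001 → 1  (bit 1 = 1)
position 5: 000 → 0  (bit 0 = 0)
bits b7..b0 = 01011110 = 94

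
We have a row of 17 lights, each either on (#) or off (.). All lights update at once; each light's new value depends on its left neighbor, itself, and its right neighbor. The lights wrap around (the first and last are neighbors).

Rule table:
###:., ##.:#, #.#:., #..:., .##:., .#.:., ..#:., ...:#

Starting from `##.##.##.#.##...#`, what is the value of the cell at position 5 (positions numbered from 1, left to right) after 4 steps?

.#..#..#....#.#..
.........##.....#
.#######..#.###..
.......#......#.#
position 5 holds .

.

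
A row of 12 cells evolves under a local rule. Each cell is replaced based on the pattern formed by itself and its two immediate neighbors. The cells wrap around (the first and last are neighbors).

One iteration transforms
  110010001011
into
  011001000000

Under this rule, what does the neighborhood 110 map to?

At position 1 the neighborhood is 110; the next row has 1 there.

1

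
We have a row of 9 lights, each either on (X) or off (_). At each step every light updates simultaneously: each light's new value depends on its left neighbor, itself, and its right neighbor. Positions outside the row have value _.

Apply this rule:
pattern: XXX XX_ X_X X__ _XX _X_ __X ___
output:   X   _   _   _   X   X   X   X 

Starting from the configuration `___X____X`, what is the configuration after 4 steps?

X__XXX__X

XXXX_XXXX
XXX__XXX_
XX__XXX__
X__XXX__X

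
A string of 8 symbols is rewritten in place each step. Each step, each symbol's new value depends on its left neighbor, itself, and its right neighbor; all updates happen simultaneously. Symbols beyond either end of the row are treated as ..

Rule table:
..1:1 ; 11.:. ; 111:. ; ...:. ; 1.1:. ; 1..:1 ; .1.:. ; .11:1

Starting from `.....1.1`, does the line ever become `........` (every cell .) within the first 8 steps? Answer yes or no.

no

....1...
...1.1..
..1...1.
.1.1.1.1
1.......
.1......
1.1.....
...1....
step 8 is ...1...., still not uniform .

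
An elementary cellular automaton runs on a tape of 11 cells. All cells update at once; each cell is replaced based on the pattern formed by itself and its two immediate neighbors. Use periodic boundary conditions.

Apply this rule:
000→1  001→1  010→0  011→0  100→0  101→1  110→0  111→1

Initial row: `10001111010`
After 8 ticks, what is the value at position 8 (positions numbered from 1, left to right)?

00110110101
01001001010
10010010100
00100101001
01001010010
10010100100
00101001001
01010010010
position 8 holds 0

0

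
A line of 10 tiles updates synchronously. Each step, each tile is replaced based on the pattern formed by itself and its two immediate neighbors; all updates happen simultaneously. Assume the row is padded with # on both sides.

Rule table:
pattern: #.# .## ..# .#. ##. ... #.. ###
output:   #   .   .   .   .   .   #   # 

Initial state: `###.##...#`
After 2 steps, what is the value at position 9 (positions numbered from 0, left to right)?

##.#..#...
#.#.#..#..
position 9 holds .

.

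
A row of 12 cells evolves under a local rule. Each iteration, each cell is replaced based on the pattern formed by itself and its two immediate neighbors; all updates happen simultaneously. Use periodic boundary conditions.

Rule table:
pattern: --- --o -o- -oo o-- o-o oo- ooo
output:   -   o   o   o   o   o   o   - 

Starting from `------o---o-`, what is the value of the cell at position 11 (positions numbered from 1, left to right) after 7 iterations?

-----ooo-ooo
o---oo-ooo-o
oo-ooooo-ooo
-ooo---ooo--
oo-oo-oo-oo-
oooooooooooo
------------
position 11 holds -

-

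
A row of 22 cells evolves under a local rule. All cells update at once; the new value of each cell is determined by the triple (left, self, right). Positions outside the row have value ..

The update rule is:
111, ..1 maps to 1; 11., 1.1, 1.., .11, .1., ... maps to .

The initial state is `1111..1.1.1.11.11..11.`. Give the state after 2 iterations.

.11..1............1...
1...1............1....

1...1............1....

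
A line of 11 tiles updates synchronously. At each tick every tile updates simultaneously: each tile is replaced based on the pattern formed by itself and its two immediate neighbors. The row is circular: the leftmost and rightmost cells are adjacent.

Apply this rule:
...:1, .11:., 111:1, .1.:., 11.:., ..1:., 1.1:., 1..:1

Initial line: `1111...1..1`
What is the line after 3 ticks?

..111..1..1

111.11..1..
.1....1..1.
..111..1..1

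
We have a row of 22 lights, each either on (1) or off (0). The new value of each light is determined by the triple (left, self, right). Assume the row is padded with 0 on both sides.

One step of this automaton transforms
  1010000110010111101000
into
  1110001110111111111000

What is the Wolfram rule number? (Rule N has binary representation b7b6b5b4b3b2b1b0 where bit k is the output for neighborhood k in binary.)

position 14: 111 → 1  (bit 7 = 1)
position 8: 110 → 1  (bit 6 = 1)
position 1: 101 → 1  (bit 5 = 1)
position 3: 100 → 0  (bit 4 = 0)
position 7: 011 → 1  (bit 3 = 1)
position 0: 010 → 1  (bit 2 = 1)
position 6: 001 → 1  (bit 1 = 1)
position 4: 000 → 0  (bit 0 = 0)
bits b7..b0 = 11101110 = 238

238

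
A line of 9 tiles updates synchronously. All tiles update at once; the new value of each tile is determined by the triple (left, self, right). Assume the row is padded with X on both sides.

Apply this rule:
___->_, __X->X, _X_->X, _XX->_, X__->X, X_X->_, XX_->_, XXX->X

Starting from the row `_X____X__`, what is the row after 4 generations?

__XX__X_X

_XX__XXXX
___XX_XXX
X_X____XX
__XX__X_X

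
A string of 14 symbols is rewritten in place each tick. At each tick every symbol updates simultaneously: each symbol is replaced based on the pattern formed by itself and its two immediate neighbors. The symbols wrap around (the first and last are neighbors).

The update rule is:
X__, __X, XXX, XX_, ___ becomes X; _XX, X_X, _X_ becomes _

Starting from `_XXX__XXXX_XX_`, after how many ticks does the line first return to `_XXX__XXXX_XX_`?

14

tick 1: X_XXXX_XXX__XX
tick 2: X__XXX__XXXX_X
tick 3: XXX_XXXX_XXX__
tick 4: _XX__XXX__XXXX
tick 5: __XXX_XXXX_XXX
tick 6: XX_XX__XXX__XX
tick 7: XX__XXX_XXXX_X
tick 8: XXXX_XX__XXX__
tick 9: _XXX__XXX_XXXX
tick 10: __XXXX_XX__XXX
tick 11: XX_XXX__XXX_XX
tick 12: XX__XXXX_XX__X
tick 13: XXXX_XXX__XXX_
tick 14: _XXX__XXXX_XX_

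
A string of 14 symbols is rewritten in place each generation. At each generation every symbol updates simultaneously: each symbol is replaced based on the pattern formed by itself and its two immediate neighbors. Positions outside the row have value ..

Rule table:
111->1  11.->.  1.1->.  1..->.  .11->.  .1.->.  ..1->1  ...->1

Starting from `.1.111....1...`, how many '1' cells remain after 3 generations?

1...1..111..11
..11..1.1..1..
11...1....1..1
count of 1: 5

5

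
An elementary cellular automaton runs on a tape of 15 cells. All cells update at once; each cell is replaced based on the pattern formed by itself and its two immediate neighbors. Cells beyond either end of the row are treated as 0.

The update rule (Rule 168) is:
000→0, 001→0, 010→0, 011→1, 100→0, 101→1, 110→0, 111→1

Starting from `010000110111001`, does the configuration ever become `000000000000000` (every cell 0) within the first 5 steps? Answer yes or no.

yes

000000101110000
000000011100000
000000011000000
000000010000000
000000000000000
all cells are 0 at step 5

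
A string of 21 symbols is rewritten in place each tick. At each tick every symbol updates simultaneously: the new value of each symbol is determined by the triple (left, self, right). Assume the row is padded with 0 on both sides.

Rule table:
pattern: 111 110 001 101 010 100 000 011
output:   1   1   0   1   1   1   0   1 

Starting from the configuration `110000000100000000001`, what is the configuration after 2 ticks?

111100000111000000001

111000000110000000001
111100000111000000001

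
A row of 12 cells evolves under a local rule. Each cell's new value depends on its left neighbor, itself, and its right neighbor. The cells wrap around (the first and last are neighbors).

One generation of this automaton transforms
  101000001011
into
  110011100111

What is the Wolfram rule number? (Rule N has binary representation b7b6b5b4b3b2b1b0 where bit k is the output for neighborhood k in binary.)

position 11: 111 → 1  (bit 7 = 1)
position 0: 110 → 1  (bit 6 = 1)
position 1: 101 → 1  (bit 5 = 1)
position 3: 100 → 0  (bit 4 = 0)
position 10: 011 → 1  (bit 3 = 1)
position 2: 010 → 0  (bit 2 = 0)
position 7: 001 → 0  (bit 1 = 0)
position 4: 000 → 1  (bit 0 = 1)
bits b7..b0 = 11101001 = 233

233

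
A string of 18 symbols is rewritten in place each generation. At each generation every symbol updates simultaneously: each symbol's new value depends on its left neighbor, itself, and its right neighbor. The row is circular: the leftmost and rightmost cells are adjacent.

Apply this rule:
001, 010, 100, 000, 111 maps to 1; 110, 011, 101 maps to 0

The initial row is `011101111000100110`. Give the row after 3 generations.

generation 1: 101000110111111001
generation 2: 001111000011110110
generation 3: 110110111101100001

110110111101100001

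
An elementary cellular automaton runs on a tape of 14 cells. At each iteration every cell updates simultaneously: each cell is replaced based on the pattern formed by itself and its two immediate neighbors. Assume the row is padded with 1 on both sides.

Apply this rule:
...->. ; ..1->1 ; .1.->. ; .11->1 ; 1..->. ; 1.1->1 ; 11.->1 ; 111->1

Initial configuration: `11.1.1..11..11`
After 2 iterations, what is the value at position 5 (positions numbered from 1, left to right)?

.

111.1..111.111
1111..11111111
position 5 holds .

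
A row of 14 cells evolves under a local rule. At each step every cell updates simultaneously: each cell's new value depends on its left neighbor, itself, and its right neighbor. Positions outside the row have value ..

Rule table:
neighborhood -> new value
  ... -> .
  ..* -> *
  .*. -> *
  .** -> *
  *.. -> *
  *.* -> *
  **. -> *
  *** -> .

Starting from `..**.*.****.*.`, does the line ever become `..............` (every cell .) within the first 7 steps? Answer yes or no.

.*******..****
**.....****..*
***...**..****
*.**.******..*
******....****
*....**..**..*
**..**********
step 7 is **..**********, still not uniform .

no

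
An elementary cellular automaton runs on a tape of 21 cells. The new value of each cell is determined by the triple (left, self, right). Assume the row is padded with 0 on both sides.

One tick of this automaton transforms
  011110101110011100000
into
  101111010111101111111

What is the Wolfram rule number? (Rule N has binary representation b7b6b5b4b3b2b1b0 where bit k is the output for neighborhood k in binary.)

243

position 2: 111 → 1  (bit 7 = 1)
position 4: 110 → 1  (bit 6 = 1)
position 5: 101 → 1  (bit 5 = 1)
position 11: 100 → 1  (bit 4 = 1)
position 1: 011 → 0  (bit 3 = 0)
position 6: 010 → 0  (bit 2 = 0)
position 0: 001 → 1  (bit 1 = 1)
position 17: 000 → 1  (bit 0 = 1)
bits b7..b0 = 11110011 = 243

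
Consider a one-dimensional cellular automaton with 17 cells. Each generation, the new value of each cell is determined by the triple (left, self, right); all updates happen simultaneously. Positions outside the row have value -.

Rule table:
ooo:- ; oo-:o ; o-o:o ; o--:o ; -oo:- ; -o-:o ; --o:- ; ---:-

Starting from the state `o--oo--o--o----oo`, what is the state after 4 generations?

oo--oo-oo-oo----o
-oo--oo-oo-oo---o
--oo--oo-oo-oo--o
---oo--oo-oo-oo-o

---oo--oo-oo-oo-o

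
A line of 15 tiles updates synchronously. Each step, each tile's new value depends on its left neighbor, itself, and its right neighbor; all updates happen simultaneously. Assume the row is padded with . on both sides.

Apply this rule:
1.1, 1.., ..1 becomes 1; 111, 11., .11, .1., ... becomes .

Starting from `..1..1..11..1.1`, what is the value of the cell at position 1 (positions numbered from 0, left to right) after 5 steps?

1

.1.11.11..11.1.
1.1..1..11..1.1
.1.11.11..11.1.  (repeats step 1; period 2)
step 5: .1.11.11..11.1.
position 1 holds 1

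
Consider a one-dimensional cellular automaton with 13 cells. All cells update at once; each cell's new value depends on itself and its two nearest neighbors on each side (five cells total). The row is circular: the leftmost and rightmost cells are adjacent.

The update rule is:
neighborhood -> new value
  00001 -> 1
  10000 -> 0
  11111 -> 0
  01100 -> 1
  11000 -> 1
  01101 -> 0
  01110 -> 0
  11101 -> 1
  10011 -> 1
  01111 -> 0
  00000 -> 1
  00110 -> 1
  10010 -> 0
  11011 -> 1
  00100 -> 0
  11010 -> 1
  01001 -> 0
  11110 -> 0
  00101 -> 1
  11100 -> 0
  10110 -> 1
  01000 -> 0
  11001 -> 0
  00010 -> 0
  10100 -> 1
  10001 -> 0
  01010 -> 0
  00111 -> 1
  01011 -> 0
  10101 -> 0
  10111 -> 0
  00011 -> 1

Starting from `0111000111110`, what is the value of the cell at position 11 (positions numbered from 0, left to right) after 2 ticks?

1100101100000
1100101110111
position 11 holds 1

1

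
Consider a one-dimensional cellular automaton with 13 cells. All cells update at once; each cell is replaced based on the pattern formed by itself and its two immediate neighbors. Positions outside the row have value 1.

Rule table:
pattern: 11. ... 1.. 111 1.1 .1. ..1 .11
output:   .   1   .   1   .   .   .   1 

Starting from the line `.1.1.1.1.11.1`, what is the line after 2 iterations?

.1111111....1

.........1..1
.1111111....1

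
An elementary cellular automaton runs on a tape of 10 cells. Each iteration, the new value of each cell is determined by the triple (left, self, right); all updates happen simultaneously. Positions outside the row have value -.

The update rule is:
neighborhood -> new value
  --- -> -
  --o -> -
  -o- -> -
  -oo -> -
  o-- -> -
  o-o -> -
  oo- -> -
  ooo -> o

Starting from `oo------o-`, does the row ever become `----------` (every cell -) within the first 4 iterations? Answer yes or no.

----------
all cells are - at iteration 1

yes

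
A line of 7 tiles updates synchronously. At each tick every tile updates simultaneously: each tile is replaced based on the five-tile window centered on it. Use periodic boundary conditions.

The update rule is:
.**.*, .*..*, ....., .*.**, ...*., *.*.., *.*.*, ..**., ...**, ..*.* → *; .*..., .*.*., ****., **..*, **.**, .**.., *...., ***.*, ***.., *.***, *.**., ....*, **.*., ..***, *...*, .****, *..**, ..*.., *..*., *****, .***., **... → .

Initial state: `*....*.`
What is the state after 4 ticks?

*...*.*

*...**.
*..***.
**.....
*...*.*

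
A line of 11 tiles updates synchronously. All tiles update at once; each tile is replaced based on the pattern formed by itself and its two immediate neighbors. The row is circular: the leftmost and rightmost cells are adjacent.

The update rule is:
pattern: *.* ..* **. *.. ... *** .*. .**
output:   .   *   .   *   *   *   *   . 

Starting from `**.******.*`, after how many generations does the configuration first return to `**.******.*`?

generation 1: *...****...
generation 2: ****.**.***
generation 3: ***......**
generation 4: **.******.*

4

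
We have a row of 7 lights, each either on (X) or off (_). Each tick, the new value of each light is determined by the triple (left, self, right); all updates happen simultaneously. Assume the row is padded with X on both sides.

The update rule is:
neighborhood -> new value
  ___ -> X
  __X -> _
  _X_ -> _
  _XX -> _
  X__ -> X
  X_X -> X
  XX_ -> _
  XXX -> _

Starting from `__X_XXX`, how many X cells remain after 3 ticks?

3

X__X___
_X__XX_
X_X___X
count of X: 3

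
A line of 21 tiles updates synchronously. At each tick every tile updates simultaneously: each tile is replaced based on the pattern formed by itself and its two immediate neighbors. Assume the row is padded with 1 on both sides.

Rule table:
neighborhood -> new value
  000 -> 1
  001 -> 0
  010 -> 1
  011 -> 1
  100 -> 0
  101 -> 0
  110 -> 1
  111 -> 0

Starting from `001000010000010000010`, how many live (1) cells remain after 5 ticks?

tick 1: 001011010111010111010
tick 2: 001011010101010101010
tick 3: 001011010101010101010  (fixed point — unchanged through tick 5)
count of 1: 10

10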